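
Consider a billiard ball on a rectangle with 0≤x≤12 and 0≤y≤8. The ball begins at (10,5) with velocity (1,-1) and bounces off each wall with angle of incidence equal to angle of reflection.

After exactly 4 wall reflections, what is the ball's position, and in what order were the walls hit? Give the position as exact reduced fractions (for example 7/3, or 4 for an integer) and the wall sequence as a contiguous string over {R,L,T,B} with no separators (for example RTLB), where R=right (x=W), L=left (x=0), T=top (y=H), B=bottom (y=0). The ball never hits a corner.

1. t=2 → R at (12,3); v=(-1,-1)
2. t=3 → B at (9,0); v=(-1,1)
3. t=8 → T at (1,8); v=(-1,-1)
4. t=1 → L at (0,7); v=(1,-1)

Final position: (0,7)
Wall sequence: RBTL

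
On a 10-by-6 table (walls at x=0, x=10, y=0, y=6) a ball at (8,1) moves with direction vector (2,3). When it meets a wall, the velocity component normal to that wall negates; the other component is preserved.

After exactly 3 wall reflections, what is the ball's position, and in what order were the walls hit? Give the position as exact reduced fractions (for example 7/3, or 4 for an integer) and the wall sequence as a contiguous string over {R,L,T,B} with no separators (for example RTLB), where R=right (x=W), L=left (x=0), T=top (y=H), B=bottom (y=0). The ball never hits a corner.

1. t=1 → R at (10,4); v=(-2,3)
2. t=2/3 → T at (26/3,6); v=(-2,-3)
3. t=2 → B at (14/3,0); v=(-2,3)

Final position: (14/3,0)
Wall sequence: RTB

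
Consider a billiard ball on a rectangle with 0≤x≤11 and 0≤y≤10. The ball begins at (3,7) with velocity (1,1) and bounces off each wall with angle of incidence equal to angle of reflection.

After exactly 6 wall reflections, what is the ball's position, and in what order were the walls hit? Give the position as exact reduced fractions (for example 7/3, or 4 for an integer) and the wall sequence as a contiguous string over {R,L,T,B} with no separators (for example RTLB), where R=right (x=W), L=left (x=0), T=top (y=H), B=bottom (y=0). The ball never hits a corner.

Final position: (11,3)
Wall sequence: TRBLTR

1. t=3 → T at (6,10); v=(1,-1)
2. t=5 → R at (11,5); v=(-1,-1)
3. t=5 → B at (6,0); v=(-1,1)
4. t=6 → L at (0,6); v=(1,1)
5. t=4 → T at (4,10); v=(1,-1)
6. t=7 → R at (11,3); v=(-1,-1)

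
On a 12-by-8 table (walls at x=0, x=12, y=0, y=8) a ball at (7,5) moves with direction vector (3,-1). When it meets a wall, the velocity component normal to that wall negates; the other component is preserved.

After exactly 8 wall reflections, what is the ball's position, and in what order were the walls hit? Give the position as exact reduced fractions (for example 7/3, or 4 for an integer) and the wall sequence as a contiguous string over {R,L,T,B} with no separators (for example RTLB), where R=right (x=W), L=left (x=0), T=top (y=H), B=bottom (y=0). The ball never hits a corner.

1. t=5/3 → R at (12,10/3); v=(-3,-1)
2. t=10/3 → B at (2,0); v=(-3,1)
3. t=2/3 → L at (0,2/3); v=(3,1)
4. t=4 → R at (12,14/3); v=(-3,1)
5. t=10/3 → T at (2,8); v=(-3,-1)
6. t=2/3 → L at (0,22/3); v=(3,-1)
7. t=4 → R at (12,10/3); v=(-3,-1)
8. t=10/3 → B at (2,0); v=(-3,1)

Final position: (2,0)
Wall sequence: RBLRTLRB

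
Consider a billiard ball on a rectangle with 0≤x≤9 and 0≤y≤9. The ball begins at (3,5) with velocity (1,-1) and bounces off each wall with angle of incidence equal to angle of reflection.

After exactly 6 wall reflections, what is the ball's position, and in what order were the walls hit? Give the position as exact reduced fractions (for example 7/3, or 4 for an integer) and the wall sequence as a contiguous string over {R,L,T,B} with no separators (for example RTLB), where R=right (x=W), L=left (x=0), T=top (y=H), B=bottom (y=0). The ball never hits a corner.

1. t=5 → B at (8,0); v=(1,1)
2. t=1 → R at (9,1); v=(-1,1)
3. t=8 → T at (1,9); v=(-1,-1)
4. t=1 → L at (0,8); v=(1,-1)
5. t=8 → B at (8,0); v=(1,1)
6. t=1 → R at (9,1); v=(-1,1)

Final position: (9,1)
Wall sequence: BRTLBR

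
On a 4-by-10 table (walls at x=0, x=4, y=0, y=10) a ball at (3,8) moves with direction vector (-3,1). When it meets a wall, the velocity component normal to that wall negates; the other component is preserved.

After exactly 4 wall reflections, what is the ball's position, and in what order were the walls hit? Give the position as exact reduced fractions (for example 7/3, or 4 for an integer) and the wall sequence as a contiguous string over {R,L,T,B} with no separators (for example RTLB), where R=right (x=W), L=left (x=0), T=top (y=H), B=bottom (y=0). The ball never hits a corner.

Final position: (0,25/3)
Wall sequence: LTRL

1. t=1 → L at (0,9); v=(3,1)
2. t=1 → T at (3,10); v=(3,-1)
3. t=1/3 → R at (4,29/3); v=(-3,-1)
4. t=4/3 → L at (0,25/3); v=(3,-1)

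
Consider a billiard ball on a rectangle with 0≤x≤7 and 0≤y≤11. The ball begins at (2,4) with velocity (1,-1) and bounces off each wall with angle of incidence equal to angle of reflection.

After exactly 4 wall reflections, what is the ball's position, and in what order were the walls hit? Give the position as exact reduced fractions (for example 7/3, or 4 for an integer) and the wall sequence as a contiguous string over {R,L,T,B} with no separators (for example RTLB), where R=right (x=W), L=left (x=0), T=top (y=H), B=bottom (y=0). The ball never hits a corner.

1. t=4 → B at (6,0); v=(1,1)
2. t=1 → R at (7,1); v=(-1,1)
3. t=7 → L at (0,8); v=(1,1)
4. t=3 → T at (3,11); v=(1,-1)

Final position: (3,11)
Wall sequence: BRLT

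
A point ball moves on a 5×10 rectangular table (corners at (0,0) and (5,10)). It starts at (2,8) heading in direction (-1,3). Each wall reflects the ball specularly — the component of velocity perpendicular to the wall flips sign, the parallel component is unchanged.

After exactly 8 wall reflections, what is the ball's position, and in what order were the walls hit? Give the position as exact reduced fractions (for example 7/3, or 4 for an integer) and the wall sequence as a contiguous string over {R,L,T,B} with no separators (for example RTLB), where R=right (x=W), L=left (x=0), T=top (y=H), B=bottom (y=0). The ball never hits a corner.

1. t=2/3 → T at (4/3,10); v=(-1,-3)
2. t=4/3 → L at (0,6); v=(1,-3)
3. t=2 → B at (2,0); v=(1,3)
4. t=3 → R at (5,9); v=(-1,3)
5. t=1/3 → T at (14/3,10); v=(-1,-3)
6. t=10/3 → B at (4/3,0); v=(-1,3)
7. t=4/3 → L at (0,4); v=(1,3)
8. t=2 → T at (2,10); v=(1,-3)

Final position: (2,10)
Wall sequence: TLBRTBLT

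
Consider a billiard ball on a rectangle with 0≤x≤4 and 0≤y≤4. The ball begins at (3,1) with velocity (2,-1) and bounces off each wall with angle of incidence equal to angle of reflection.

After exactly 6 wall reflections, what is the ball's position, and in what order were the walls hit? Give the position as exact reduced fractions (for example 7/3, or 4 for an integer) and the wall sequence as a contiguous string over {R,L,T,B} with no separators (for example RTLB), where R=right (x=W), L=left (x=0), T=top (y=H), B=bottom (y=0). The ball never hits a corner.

1. t=1/2 → R at (4,1/2); v=(-2,-1)
2. t=1/2 → B at (3,0); v=(-2,1)
3. t=3/2 → L at (0,3/2); v=(2,1)
4. t=2 → R at (4,7/2); v=(-2,1)
5. t=1/2 → T at (3,4); v=(-2,-1)
6. t=3/2 → L at (0,5/2); v=(2,-1)

Final position: (0,5/2)
Wall sequence: RBLRTL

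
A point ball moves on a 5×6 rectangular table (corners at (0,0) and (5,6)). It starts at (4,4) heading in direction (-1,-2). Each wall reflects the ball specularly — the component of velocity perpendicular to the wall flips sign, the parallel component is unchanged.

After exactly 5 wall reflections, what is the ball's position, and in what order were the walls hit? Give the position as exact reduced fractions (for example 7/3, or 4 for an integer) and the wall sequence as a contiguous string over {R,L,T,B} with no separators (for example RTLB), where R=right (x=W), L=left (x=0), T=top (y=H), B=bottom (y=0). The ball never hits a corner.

1. t=2 → B at (2,0); v=(-1,2)
2. t=2 → L at (0,4); v=(1,2)
3. t=1 → T at (1,6); v=(1,-2)
4. t=3 → B at (4,0); v=(1,2)
5. t=1 → R at (5,2); v=(-1,2)

Final position: (5,2)
Wall sequence: BLTBR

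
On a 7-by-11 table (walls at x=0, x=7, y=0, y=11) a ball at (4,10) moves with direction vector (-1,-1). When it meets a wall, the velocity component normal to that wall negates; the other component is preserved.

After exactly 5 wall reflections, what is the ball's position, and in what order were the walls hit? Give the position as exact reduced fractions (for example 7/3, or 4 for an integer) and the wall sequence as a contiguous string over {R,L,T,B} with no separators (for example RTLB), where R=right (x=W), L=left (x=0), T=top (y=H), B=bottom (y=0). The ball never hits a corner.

1. t=4 → L at (0,6); v=(1,-1)
2. t=6 → B at (6,0); v=(1,1)
3. t=1 → R at (7,1); v=(-1,1)
4. t=7 → L at (0,8); v=(1,1)
5. t=3 → T at (3,11); v=(1,-1)

Final position: (3,11)
Wall sequence: LBRLT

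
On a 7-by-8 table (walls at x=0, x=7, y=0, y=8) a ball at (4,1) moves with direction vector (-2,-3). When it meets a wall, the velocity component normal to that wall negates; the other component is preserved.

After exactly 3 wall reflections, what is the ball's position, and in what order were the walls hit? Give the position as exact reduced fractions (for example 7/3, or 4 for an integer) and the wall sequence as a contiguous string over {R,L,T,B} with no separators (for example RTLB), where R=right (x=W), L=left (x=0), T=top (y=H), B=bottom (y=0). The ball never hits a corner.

Final position: (2,8)
Wall sequence: BLT

1. t=1/3 → B at (10/3,0); v=(-2,3)
2. t=5/3 → L at (0,5); v=(2,3)
3. t=1 → T at (2,8); v=(2,-3)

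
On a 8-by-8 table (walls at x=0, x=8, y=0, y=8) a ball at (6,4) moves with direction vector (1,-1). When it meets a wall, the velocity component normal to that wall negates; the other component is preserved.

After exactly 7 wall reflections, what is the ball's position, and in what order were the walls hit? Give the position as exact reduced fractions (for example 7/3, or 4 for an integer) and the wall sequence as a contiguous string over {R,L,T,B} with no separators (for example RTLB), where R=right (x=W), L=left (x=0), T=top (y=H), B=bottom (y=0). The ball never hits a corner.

1. t=2 → R at (8,2); v=(-1,-1)
2. t=2 → B at (6,0); v=(-1,1)
3. t=6 → L at (0,6); v=(1,1)
4. t=2 → T at (2,8); v=(1,-1)
5. t=6 → R at (8,2); v=(-1,-1)
6. t=2 → B at (6,0); v=(-1,1)
7. t=6 → L at (0,6); v=(1,1)

Final position: (0,6)
Wall sequence: RBLTRBL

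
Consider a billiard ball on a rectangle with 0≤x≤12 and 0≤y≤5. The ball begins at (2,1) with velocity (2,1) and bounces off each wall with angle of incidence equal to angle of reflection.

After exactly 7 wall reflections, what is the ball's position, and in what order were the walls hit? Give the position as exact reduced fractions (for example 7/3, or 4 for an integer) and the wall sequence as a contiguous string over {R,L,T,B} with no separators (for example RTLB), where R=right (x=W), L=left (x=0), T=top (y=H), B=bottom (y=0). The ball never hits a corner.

Final position: (8,0)
Wall sequence: TRBLTRB

1. t=4 → T at (10,5); v=(2,-1)
2. t=1 → R at (12,4); v=(-2,-1)
3. t=4 → B at (4,0); v=(-2,1)
4. t=2 → L at (0,2); v=(2,1)
5. t=3 → T at (6,5); v=(2,-1)
6. t=3 → R at (12,2); v=(-2,-1)
7. t=2 → B at (8,0); v=(-2,1)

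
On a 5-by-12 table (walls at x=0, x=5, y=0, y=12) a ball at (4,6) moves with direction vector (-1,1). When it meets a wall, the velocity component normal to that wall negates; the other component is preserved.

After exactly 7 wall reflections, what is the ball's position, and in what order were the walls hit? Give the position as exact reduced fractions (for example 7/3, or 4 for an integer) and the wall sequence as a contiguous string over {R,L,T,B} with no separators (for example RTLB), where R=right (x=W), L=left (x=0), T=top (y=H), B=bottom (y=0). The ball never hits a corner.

Final position: (0,6)
Wall sequence: LTRLBRL

1. t=4 → L at (0,10); v=(1,1)
2. t=2 → T at (2,12); v=(1,-1)
3. t=3 → R at (5,9); v=(-1,-1)
4. t=5 → L at (0,4); v=(1,-1)
5. t=4 → B at (4,0); v=(1,1)
6. t=1 → R at (5,1); v=(-1,1)
7. t=5 → L at (0,6); v=(1,1)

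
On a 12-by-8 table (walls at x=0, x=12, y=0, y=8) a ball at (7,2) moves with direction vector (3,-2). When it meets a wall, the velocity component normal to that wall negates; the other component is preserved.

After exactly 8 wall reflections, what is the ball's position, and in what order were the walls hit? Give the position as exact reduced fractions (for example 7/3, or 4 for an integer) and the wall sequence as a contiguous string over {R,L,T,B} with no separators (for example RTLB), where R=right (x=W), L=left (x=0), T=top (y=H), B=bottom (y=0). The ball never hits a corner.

Final position: (0,20/3)
Wall sequence: BRTLBRTL

1. t=1 → B at (10,0); v=(3,2)
2. t=2/3 → R at (12,4/3); v=(-3,2)
3. t=10/3 → T at (2,8); v=(-3,-2)
4. t=2/3 → L at (0,20/3); v=(3,-2)
5. t=10/3 → B at (10,0); v=(3,2)
6. t=2/3 → R at (12,4/3); v=(-3,2)
7. t=10/3 → T at (2,8); v=(-3,-2)
8. t=2/3 → L at (0,20/3); v=(3,-2)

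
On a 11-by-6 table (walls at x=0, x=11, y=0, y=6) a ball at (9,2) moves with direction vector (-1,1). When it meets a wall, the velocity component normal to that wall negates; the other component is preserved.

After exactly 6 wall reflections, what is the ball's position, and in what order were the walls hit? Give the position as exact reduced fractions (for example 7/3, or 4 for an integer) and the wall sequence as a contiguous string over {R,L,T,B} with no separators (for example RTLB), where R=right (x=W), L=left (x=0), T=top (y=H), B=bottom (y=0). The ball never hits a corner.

Final position: (9,0)
Wall sequence: TLBTRB

1. t=4 → T at (5,6); v=(-1,-1)
2. t=5 → L at (0,1); v=(1,-1)
3. t=1 → B at (1,0); v=(1,1)
4. t=6 → T at (7,6); v=(1,-1)
5. t=4 → R at (11,2); v=(-1,-1)
6. t=2 → B at (9,0); v=(-1,1)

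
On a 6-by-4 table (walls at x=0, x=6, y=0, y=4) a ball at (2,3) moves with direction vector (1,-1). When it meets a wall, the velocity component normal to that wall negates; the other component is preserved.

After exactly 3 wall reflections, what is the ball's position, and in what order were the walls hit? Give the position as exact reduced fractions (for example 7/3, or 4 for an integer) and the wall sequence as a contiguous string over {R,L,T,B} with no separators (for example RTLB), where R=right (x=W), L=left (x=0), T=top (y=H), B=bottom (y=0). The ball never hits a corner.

Final position: (3,4)
Wall sequence: BRT

1. t=3 → B at (5,0); v=(1,1)
2. t=1 → R at (6,1); v=(-1,1)
3. t=3 → T at (3,4); v=(-1,-1)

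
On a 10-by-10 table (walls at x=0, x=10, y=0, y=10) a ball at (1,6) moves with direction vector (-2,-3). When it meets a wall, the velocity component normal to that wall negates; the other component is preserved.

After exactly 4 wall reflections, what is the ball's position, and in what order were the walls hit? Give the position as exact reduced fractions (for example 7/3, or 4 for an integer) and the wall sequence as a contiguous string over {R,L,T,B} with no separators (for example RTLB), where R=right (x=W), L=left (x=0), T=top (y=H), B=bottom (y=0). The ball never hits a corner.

1. t=1/2 → L at (0,9/2); v=(2,-3)
2. t=3/2 → B at (3,0); v=(2,3)
3. t=10/3 → T at (29/3,10); v=(2,-3)
4. t=1/6 → R at (10,19/2); v=(-2,-3)

Final position: (10,19/2)
Wall sequence: LBTR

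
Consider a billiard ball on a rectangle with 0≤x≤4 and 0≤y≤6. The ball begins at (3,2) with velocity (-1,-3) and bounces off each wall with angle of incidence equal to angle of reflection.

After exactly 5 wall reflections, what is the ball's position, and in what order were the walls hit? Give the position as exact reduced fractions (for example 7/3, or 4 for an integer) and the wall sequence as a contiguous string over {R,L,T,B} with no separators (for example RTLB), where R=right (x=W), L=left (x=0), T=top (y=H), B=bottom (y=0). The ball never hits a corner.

1. t=2/3 → B at (7/3,0); v=(-1,3)
2. t=2 → T at (1/3,6); v=(-1,-3)
3. t=1/3 → L at (0,5); v=(1,-3)
4. t=5/3 → B at (5/3,0); v=(1,3)
5. t=2 → T at (11/3,6); v=(1,-3)

Final position: (11/3,6)
Wall sequence: BTLBT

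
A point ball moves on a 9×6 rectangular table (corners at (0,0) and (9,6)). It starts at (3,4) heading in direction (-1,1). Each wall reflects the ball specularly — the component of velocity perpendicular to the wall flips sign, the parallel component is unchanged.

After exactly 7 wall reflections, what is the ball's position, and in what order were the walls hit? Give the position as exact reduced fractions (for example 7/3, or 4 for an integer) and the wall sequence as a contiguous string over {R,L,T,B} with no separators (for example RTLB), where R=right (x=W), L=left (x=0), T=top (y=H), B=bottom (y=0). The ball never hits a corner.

1. t=2 → T at (1,6); v=(-1,-1)
2. t=1 → L at (0,5); v=(1,-1)
3. t=5 → B at (5,0); v=(1,1)
4. t=4 → R at (9,4); v=(-1,1)
5. t=2 → T at (7,6); v=(-1,-1)
6. t=6 → B at (1,0); v=(-1,1)
7. t=1 → L at (0,1); v=(1,1)

Final position: (0,1)
Wall sequence: TLBRTBL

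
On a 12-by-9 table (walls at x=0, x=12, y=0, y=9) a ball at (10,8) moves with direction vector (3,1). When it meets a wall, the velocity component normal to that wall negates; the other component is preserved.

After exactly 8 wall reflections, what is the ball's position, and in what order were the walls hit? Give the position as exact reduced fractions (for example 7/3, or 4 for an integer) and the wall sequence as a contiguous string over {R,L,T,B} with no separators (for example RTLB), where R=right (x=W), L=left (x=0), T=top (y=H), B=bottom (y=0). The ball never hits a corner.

Final position: (5,9)
Wall sequence: RTLRBLRT

1. t=2/3 → R at (12,26/3); v=(-3,1)
2. t=1/3 → T at (11,9); v=(-3,-1)
3. t=11/3 → L at (0,16/3); v=(3,-1)
4. t=4 → R at (12,4/3); v=(-3,-1)
5. t=4/3 → B at (8,0); v=(-3,1)
6. t=8/3 → L at (0,8/3); v=(3,1)
7. t=4 → R at (12,20/3); v=(-3,1)
8. t=7/3 → T at (5,9); v=(-3,-1)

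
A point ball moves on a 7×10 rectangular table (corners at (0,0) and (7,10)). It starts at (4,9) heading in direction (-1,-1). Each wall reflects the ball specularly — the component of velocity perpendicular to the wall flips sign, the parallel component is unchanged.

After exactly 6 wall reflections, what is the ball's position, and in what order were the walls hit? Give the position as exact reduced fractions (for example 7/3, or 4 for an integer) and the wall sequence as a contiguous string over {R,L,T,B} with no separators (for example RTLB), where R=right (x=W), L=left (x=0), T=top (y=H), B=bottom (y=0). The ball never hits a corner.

1. t=4 → L at (0,5); v=(1,-1)
2. t=5 → B at (5,0); v=(1,1)
3. t=2 → R at (7,2); v=(-1,1)
4. t=7 → L at (0,9); v=(1,1)
5. t=1 → T at (1,10); v=(1,-1)
6. t=6 → R at (7,4); v=(-1,-1)

Final position: (7,4)
Wall sequence: LBRLTR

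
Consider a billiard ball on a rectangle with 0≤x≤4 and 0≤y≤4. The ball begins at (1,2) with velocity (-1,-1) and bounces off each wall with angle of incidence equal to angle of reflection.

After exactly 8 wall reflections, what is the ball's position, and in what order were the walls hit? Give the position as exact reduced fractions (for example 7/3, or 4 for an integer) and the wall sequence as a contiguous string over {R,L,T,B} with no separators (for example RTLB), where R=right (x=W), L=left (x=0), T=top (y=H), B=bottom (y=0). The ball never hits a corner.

1. t=1 → L at (0,1); v=(1,-1)
2. t=1 → B at (1,0); v=(1,1)
3. t=3 → R at (4,3); v=(-1,1)
4. t=1 → T at (3,4); v=(-1,-1)
5. t=3 → L at (0,1); v=(1,-1)
6. t=1 → B at (1,0); v=(1,1)
7. t=3 → R at (4,3); v=(-1,1)
8. t=1 → T at (3,4); v=(-1,-1)

Final position: (3,4)
Wall sequence: LBRTLBRT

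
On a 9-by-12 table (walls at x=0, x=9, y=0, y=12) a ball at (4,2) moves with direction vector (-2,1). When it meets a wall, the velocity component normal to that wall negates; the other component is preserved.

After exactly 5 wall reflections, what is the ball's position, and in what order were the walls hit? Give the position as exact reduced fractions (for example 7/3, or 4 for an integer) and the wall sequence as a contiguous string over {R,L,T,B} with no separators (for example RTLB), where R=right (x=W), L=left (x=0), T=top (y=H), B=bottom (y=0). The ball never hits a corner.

Final position: (9,13/2)
Wall sequence: LRTLR

1. t=2 → L at (0,4); v=(2,1)
2. t=9/2 → R at (9,17/2); v=(-2,1)
3. t=7/2 → T at (2,12); v=(-2,-1)
4. t=1 → L at (0,11); v=(2,-1)
5. t=9/2 → R at (9,13/2); v=(-2,-1)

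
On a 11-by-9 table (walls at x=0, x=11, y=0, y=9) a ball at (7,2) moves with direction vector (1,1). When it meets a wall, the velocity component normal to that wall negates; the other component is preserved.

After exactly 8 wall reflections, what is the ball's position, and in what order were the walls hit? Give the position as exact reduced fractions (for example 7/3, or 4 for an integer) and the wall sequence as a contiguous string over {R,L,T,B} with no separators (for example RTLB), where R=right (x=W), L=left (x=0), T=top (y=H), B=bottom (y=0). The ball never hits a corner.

1. t=4 → R at (11,6); v=(-1,1)
2. t=3 → T at (8,9); v=(-1,-1)
3. t=8 → L at (0,1); v=(1,-1)
4. t=1 → B at (1,0); v=(1,1)
5. t=9 → T at (10,9); v=(1,-1)
6. t=1 → R at (11,8); v=(-1,-1)
7. t=8 → B at (3,0); v=(-1,1)
8. t=3 → L at (0,3); v=(1,1)

Final position: (0,3)
Wall sequence: RTLBTRBL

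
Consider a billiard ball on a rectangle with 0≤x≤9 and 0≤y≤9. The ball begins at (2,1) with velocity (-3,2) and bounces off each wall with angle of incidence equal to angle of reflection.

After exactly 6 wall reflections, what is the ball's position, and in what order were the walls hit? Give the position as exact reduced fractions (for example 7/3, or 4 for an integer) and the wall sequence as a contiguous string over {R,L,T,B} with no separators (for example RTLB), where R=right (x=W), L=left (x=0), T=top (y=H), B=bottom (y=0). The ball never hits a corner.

1. t=2/3 → L at (0,7/3); v=(3,2)
2. t=3 → R at (9,25/3); v=(-3,2)
3. t=1/3 → T at (8,9); v=(-3,-2)
4. t=8/3 → L at (0,11/3); v=(3,-2)
5. t=11/6 → B at (11/2,0); v=(3,2)
6. t=7/6 → R at (9,7/3); v=(-3,2)

Final position: (9,7/3)
Wall sequence: LRTLBR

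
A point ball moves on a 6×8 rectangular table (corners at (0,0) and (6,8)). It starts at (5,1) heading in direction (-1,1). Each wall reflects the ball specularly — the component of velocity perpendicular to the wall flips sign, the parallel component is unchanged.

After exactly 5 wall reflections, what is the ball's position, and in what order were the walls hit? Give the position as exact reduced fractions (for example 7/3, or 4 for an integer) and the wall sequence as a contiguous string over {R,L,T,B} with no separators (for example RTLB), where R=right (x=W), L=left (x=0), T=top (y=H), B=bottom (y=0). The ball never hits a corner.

Final position: (0,2)
Wall sequence: LTRBL

1. t=5 → L at (0,6); v=(1,1)
2. t=2 → T at (2,8); v=(1,-1)
3. t=4 → R at (6,4); v=(-1,-1)
4. t=4 → B at (2,0); v=(-1,1)
5. t=2 → L at (0,2); v=(1,1)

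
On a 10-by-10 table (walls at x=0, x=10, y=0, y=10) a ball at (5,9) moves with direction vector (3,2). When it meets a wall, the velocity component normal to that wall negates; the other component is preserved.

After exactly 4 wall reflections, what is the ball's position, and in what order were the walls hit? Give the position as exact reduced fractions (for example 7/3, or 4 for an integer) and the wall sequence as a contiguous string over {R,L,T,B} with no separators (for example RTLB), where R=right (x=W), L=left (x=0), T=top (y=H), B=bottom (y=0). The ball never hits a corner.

Final position: (3/2,0)
Wall sequence: TRLB

1. t=1/2 → T at (13/2,10); v=(3,-2)
2. t=7/6 → R at (10,23/3); v=(-3,-2)
3. t=10/3 → L at (0,1); v=(3,-2)
4. t=1/2 → B at (3/2,0); v=(3,2)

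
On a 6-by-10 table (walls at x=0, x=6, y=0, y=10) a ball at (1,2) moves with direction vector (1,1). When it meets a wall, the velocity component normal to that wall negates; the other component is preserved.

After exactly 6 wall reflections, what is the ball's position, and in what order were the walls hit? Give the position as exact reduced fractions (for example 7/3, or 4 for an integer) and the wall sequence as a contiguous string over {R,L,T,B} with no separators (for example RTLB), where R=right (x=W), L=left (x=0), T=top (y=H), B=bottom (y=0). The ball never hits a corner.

Final position: (0,5)
Wall sequence: RTLRBL

1. t=5 → R at (6,7); v=(-1,1)
2. t=3 → T at (3,10); v=(-1,-1)
3. t=3 → L at (0,7); v=(1,-1)
4. t=6 → R at (6,1); v=(-1,-1)
5. t=1 → B at (5,0); v=(-1,1)
6. t=5 → L at (0,5); v=(1,1)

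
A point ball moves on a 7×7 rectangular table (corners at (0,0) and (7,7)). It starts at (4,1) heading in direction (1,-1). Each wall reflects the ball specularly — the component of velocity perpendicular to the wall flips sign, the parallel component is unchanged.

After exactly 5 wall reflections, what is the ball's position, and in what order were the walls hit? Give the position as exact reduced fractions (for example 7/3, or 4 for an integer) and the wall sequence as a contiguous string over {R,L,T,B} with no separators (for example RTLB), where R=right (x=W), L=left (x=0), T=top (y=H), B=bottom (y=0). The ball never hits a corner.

Final position: (5,0)
Wall sequence: BRTLB

1. t=1 → B at (5,0); v=(1,1)
2. t=2 → R at (7,2); v=(-1,1)
3. t=5 → T at (2,7); v=(-1,-1)
4. t=2 → L at (0,5); v=(1,-1)
5. t=5 → B at (5,0); v=(1,1)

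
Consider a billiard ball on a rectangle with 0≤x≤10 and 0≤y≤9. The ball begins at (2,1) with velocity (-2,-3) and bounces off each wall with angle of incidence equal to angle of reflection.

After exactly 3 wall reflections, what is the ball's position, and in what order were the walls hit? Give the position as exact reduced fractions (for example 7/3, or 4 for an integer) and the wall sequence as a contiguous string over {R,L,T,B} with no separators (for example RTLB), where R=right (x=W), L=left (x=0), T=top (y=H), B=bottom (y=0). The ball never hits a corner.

Final position: (14/3,9)
Wall sequence: BLT

1. t=1/3 → B at (4/3,0); v=(-2,3)
2. t=2/3 → L at (0,2); v=(2,3)
3. t=7/3 → T at (14/3,9); v=(2,-3)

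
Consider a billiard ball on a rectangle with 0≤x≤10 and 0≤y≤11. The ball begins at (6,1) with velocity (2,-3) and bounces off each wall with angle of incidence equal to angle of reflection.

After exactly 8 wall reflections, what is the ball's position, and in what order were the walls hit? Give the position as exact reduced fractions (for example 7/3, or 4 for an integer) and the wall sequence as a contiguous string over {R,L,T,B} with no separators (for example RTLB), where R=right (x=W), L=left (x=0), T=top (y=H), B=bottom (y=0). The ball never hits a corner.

Final position: (4,0)
Wall sequence: BRTLBTRB

1. t=1/3 → B at (20/3,0); v=(2,3)
2. t=5/3 → R at (10,5); v=(-2,3)
3. t=2 → T at (6,11); v=(-2,-3)
4. t=3 → L at (0,2); v=(2,-3)
5. t=2/3 → B at (4/3,0); v=(2,3)
6. t=11/3 → T at (26/3,11); v=(2,-3)
7. t=2/3 → R at (10,9); v=(-2,-3)
8. t=3 → B at (4,0); v=(-2,3)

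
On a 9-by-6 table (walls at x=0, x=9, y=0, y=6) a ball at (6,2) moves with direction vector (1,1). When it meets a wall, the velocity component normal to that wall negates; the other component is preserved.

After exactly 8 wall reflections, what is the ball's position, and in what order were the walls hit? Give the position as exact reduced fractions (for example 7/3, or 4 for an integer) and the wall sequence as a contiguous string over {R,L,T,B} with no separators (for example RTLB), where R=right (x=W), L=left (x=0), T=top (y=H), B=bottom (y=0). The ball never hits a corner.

1. t=3 → R at (9,5); v=(-1,1)
2. t=1 → T at (8,6); v=(-1,-1)
3. t=6 → B at (2,0); v=(-1,1)
4. t=2 → L at (0,2); v=(1,1)
5. t=4 → T at (4,6); v=(1,-1)
6. t=5 → R at (9,1); v=(-1,-1)
7. t=1 → B at (8,0); v=(-1,1)
8. t=6 → T at (2,6); v=(-1,-1)

Final position: (2,6)
Wall sequence: RTBLTRBT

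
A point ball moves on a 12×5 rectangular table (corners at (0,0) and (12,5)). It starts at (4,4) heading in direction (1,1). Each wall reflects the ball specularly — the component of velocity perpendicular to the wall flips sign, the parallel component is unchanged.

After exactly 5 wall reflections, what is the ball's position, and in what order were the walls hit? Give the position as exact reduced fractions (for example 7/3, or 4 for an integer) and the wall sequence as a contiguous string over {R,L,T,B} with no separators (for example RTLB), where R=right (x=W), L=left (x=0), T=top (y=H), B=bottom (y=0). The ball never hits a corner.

Final position: (4,0)
Wall sequence: TBRTB

1. t=1 → T at (5,5); v=(1,-1)
2. t=5 → B at (10,0); v=(1,1)
3. t=2 → R at (12,2); v=(-1,1)
4. t=3 → T at (9,5); v=(-1,-1)
5. t=5 → B at (4,0); v=(-1,1)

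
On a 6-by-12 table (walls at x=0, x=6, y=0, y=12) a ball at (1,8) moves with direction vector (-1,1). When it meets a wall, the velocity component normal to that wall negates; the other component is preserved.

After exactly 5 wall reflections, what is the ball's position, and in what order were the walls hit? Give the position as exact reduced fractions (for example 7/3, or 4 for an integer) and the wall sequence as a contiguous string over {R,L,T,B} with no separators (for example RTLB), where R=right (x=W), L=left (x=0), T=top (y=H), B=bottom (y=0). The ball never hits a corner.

Final position: (3,0)
Wall sequence: LTRLB

1. t=1 → L at (0,9); v=(1,1)
2. t=3 → T at (3,12); v=(1,-1)
3. t=3 → R at (6,9); v=(-1,-1)
4. t=6 → L at (0,3); v=(1,-1)
5. t=3 → B at (3,0); v=(1,1)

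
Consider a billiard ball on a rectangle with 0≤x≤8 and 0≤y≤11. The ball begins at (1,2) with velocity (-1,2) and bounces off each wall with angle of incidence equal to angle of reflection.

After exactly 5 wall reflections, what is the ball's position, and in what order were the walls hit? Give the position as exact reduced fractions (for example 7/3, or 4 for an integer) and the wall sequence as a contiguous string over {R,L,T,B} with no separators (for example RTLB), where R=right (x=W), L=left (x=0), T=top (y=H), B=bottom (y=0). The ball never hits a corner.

1. t=1 → L at (0,4); v=(1,2)
2. t=7/2 → T at (7/2,11); v=(1,-2)
3. t=9/2 → R at (8,2); v=(-1,-2)
4. t=1 → B at (7,0); v=(-1,2)
5. t=11/2 → T at (3/2,11); v=(-1,-2)

Final position: (3/2,11)
Wall sequence: LTRBT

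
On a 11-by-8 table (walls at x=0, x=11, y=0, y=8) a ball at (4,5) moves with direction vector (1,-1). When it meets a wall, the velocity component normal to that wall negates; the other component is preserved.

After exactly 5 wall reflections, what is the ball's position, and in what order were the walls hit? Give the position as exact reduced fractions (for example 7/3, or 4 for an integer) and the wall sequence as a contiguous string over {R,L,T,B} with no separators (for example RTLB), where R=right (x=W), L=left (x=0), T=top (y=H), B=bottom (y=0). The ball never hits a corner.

Final position: (3,0)
Wall sequence: BRTLB

1. t=5 → B at (9,0); v=(1,1)
2. t=2 → R at (11,2); v=(-1,1)
3. t=6 → T at (5,8); v=(-1,-1)
4. t=5 → L at (0,3); v=(1,-1)
5. t=3 → B at (3,0); v=(1,1)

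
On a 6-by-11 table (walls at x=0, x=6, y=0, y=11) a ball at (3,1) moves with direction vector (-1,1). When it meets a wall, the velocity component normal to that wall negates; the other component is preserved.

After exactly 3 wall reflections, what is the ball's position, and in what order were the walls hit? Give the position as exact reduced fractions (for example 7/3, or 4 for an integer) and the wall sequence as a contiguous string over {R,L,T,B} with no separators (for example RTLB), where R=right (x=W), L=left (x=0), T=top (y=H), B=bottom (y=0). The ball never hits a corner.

1. t=3 → L at (0,4); v=(1,1)
2. t=6 → R at (6,10); v=(-1,1)
3. t=1 → T at (5,11); v=(-1,-1)

Final position: (5,11)
Wall sequence: LRT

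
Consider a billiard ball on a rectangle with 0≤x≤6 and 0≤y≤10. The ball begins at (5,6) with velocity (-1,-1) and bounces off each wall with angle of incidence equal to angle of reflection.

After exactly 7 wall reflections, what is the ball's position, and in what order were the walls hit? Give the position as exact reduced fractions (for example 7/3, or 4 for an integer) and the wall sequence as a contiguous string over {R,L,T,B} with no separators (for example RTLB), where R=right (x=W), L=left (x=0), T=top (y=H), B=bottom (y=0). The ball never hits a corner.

Final position: (3,0)
Wall sequence: LBRTLRB

1. t=5 → L at (0,1); v=(1,-1)
2. t=1 → B at (1,0); v=(1,1)
3. t=5 → R at (6,5); v=(-1,1)
4. t=5 → T at (1,10); v=(-1,-1)
5. t=1 → L at (0,9); v=(1,-1)
6. t=6 → R at (6,3); v=(-1,-1)
7. t=3 → B at (3,0); v=(-1,1)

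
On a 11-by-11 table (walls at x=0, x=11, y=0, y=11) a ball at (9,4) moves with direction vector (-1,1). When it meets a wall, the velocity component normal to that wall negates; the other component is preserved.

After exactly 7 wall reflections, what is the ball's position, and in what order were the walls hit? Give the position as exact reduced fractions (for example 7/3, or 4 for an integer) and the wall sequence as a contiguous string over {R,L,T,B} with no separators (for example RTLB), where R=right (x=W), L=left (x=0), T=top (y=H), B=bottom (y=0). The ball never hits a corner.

Final position: (9,0)
Wall sequence: TLBRTLB

1. t=7 → T at (2,11); v=(-1,-1)
2. t=2 → L at (0,9); v=(1,-1)
3. t=9 → B at (9,0); v=(1,1)
4. t=2 → R at (11,2); v=(-1,1)
5. t=9 → T at (2,11); v=(-1,-1)
6. t=2 → L at (0,9); v=(1,-1)
7. t=9 → B at (9,0); v=(1,1)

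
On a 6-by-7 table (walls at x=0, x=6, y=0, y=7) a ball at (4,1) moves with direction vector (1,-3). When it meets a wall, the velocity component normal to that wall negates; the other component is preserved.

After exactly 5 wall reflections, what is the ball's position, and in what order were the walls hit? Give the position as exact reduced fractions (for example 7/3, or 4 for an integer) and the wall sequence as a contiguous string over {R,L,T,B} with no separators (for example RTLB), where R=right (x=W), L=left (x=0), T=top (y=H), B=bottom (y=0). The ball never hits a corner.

1. t=1/3 → B at (13/3,0); v=(1,3)
2. t=5/3 → R at (6,5); v=(-1,3)
3. t=2/3 → T at (16/3,7); v=(-1,-3)
4. t=7/3 → B at (3,0); v=(-1,3)
5. t=7/3 → T at (2/3,7); v=(-1,-3)

Final position: (2/3,7)
Wall sequence: BRTBT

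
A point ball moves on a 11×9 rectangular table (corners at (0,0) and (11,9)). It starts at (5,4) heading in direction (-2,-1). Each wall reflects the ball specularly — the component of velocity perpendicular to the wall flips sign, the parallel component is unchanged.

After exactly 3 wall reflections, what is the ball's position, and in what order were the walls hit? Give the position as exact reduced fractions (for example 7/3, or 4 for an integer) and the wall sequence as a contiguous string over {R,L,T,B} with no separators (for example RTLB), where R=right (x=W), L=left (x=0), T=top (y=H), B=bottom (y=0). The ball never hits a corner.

Final position: (11,4)
Wall sequence: LBR

1. t=5/2 → L at (0,3/2); v=(2,-1)
2. t=3/2 → B at (3,0); v=(2,1)
3. t=4 → R at (11,4); v=(-2,1)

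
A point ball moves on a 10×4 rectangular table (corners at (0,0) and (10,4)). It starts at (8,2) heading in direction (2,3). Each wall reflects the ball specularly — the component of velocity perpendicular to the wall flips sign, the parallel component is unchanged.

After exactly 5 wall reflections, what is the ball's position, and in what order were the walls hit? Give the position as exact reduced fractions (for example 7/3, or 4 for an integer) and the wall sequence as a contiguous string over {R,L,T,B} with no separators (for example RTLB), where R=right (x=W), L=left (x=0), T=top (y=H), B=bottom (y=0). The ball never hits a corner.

1. t=2/3 → T at (28/3,4); v=(2,-3)
2. t=1/3 → R at (10,3); v=(-2,-3)
3. t=1 → B at (8,0); v=(-2,3)
4. t=4/3 → T at (16/3,4); v=(-2,-3)
5. t=4/3 → B at (8/3,0); v=(-2,3)

Final position: (8/3,0)
Wall sequence: TRBTB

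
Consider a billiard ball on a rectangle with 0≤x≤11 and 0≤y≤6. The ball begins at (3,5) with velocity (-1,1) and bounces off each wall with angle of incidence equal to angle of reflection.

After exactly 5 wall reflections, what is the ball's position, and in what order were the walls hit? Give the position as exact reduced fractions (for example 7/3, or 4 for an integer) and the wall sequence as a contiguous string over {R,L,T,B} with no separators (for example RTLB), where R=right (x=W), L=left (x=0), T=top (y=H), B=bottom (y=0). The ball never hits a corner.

Final position: (11,5)
Wall sequence: TLBTR

1. t=1 → T at (2,6); v=(-1,-1)
2. t=2 → L at (0,4); v=(1,-1)
3. t=4 → B at (4,0); v=(1,1)
4. t=6 → T at (10,6); v=(1,-1)
5. t=1 → R at (11,5); v=(-1,-1)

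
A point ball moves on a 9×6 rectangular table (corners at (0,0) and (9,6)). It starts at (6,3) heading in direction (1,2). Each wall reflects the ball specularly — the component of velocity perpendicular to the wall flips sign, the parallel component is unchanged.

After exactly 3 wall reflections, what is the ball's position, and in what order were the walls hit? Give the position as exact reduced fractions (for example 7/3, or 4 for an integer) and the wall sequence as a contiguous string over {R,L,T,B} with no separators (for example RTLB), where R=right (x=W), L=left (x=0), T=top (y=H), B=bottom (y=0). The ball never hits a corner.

Final position: (15/2,0)
Wall sequence: TRB

1. t=3/2 → T at (15/2,6); v=(1,-2)
2. t=3/2 → R at (9,3); v=(-1,-2)
3. t=3/2 → B at (15/2,0); v=(-1,2)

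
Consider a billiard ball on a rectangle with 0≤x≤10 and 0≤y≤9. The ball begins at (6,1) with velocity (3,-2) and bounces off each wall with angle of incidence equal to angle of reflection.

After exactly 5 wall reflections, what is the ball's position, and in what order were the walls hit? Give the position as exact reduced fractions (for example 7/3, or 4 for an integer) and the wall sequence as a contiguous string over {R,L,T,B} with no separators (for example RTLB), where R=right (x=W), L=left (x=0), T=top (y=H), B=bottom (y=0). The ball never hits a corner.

1. t=1/2 → B at (15/2,0); v=(3,2)
2. t=5/6 → R at (10,5/3); v=(-3,2)
3. t=10/3 → L at (0,25/3); v=(3,2)
4. t=1/3 → T at (1,9); v=(3,-2)
5. t=3 → R at (10,3); v=(-3,-2)

Final position: (10,3)
Wall sequence: BRLTR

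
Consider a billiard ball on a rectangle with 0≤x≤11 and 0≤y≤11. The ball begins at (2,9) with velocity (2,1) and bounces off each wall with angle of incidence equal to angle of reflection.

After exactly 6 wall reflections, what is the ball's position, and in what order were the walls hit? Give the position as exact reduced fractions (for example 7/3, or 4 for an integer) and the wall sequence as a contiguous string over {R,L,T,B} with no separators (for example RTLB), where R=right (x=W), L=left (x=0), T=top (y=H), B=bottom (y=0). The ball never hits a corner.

1. t=2 → T at (6,11); v=(2,-1)
2. t=5/2 → R at (11,17/2); v=(-2,-1)
3. t=11/2 → L at (0,3); v=(2,-1)
4. t=3 → B at (6,0); v=(2,1)
5. t=5/2 → R at (11,5/2); v=(-2,1)
6. t=11/2 → L at (0,8); v=(2,1)

Final position: (0,8)
Wall sequence: TRLBRL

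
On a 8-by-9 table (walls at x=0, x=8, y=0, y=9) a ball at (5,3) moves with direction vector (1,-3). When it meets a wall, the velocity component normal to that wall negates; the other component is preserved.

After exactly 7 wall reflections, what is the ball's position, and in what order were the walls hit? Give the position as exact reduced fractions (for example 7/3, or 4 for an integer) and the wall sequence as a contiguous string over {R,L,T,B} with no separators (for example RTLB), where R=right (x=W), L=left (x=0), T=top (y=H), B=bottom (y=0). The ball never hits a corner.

1. t=1 → B at (6,0); v=(1,3)
2. t=2 → R at (8,6); v=(-1,3)
3. t=1 → T at (7,9); v=(-1,-3)
4. t=3 → B at (4,0); v=(-1,3)
5. t=3 → T at (1,9); v=(-1,-3)
6. t=1 → L at (0,6); v=(1,-3)
7. t=2 → B at (2,0); v=(1,3)

Final position: (2,0)
Wall sequence: BRTBTLB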